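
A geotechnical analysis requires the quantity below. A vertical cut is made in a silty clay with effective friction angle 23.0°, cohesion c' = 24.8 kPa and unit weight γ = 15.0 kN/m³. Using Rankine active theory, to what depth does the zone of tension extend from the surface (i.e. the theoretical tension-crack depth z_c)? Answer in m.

5.00 m

K_a = tan²(45° − 23.0°/2) = 0.4381; √K_a = 0.6619.
The active pressure is zero where K_a γ z = 2c√K_a, so z_c = 2c/(γ√K_a) = 2×24.8/(15.0×0.6619) = 4.996 m.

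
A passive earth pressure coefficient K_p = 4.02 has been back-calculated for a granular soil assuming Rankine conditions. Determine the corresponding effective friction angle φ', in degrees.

K_p = (1+sin φ)/(1−sin φ) ⇒ sin φ = (K_p − 1)/(K_p + 1) = 0.6016.
φ = arcsin(0.6016) = 36.98°.

37.0°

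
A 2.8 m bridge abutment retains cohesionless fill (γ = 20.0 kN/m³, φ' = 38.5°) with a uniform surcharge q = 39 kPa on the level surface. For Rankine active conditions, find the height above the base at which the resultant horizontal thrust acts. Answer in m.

K_a = 0.2327.
Triangular part P₁ = ½K_aγH² = 18.24 at H/3 = 0.9333 m; rectangular part P₂ = K_a q H = 25.41 at H/2 = 1.400 m.
ȳ = (P₁·0.9333 + P₂·1.400)/(P₁+P₂) = 1.205 m.

1.20 m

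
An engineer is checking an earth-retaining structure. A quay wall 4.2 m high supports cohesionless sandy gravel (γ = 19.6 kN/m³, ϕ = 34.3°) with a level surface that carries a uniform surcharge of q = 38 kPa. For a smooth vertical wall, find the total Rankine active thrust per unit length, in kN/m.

K_a = tan²(45° − φ/2) = 0.2792.
Soil triangle: ½ K_a γ H² = 0.5×0.2792×19.6×4.2² = 48.26 kN/m.
Surcharge rectangle: K_a q H = 0.2792×38×4.2 = 44.55 kN/m.
Total = 48.26 + 44.55 = 92.81 kN/m.

92.8 kN/m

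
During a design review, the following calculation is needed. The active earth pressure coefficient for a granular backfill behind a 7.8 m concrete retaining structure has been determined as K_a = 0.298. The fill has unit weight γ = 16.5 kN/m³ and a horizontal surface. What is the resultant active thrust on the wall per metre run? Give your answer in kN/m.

150 kN/m

P = ½ K_a γ H² = 0.5 × 0.298 × 16.5 × 7.8² = 149.6 kN/m.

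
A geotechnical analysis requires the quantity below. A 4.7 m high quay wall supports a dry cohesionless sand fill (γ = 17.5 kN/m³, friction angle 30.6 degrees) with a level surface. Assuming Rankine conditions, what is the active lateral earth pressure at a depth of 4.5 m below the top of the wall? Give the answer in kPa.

25.6 kPa

K_a = (1 − sin φ)/(1 + sin φ) = 0.3253.
σ_h = K_a γ z = 0.3253 × 17.5 × 4.5 = 25.62 kPa.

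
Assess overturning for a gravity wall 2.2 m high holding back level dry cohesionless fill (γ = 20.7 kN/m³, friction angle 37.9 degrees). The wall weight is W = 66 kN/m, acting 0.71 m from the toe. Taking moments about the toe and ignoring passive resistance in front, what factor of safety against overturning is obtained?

5.34

K_a = tan²(45° − 37.9°/2) = 0.2389.
P_a = ½K_aγH² = 0.5×0.2389×20.7×2.2² = 11.97 kN/m, acting at H/3 = 0.7333 m above the base.
Overturning moment M_o = P_a × H/3 = 11.97 × 0.7333 = 8.778.
Resisting moment M_r = W × 0.71 = 66 × 0.71 = 46.86.
FS_overturning = M_r/M_o = 46.86/8.778 = 5.339.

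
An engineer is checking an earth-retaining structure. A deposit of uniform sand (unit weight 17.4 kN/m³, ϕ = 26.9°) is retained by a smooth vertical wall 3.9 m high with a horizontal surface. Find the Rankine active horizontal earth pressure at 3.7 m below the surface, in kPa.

K_a = (1 − sin φ)/(1 + sin φ) = 0.3770.
σ_h = K_a γ z = 0.3770 × 17.4 × 3.7 = 24.27 kPa.

24.3 kPa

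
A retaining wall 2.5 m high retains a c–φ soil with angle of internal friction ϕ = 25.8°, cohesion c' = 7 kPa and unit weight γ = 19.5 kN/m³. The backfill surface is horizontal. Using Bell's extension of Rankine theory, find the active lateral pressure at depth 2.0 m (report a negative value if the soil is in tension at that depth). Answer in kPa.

6.56 kPa

K_a = (1 − sin φ)/(1 + sin φ) = 0.3935.
σ_a = K_a γ z − 2c√K_a = 0.3935×19.5×2.0 − 2×7×0.6273 = 6.564 kPa.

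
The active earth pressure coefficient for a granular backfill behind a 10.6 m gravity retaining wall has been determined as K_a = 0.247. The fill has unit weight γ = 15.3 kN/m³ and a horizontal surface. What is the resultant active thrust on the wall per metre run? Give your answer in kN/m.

212 kN/m

P = ½ K_a γ H² = 0.5 × 0.247 × 15.3 × 10.6² = 212.3 kN/m.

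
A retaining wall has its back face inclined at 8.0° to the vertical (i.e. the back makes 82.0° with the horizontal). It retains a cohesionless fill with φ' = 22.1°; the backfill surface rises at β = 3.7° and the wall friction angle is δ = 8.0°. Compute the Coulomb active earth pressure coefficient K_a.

0.505

K_a = sin²(α+φ) / [sin²α · sin(α−δ) · (1 + √{sin(φ+δ)sin(φ−β) / (sin(α−δ)sin(α+β))})²].
With α = 82.0°, φ = 22.1°, δ = 8.0°, β = 3.7°: K_a = 0.5045.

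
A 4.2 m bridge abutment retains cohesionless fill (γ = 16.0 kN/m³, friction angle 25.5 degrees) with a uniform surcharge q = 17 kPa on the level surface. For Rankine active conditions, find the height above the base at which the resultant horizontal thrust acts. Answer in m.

1.64 m

K_a = 0.3981.
Triangular part P₁ = ½K_aγH² = 56.18 at H/3 = 1.400 m; rectangular part P₂ = K_a q H = 28.42 at H/2 = 2.100 m.
ȳ = (P₁·1.400 + P₂·2.100)/(P₁+P₂) = 1.635 m.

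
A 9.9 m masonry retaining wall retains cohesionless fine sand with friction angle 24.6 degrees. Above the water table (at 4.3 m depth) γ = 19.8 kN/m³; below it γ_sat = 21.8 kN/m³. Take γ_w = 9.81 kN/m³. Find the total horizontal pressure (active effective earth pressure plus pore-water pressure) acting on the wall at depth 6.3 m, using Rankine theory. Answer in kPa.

K_a = (1 − sin φ)/(1 + sin φ) = 0.4121.
γ' = 21.8 − 9.81 = 11.99 kN/m³.
Effective vertical stress at 6.3 m: σ'_v = 19.8×4.3 + 11.99×2.00 = 109.1 kPa.
σ'_h = K_a σ'_v = 0.4121 × 109.1 = 44.97 kPa; u = γ_w × 2.00 = 19.62 kPa.
Total σ_h = 44.97 + 19.62 = 64.59 kPa.

64.6 kPa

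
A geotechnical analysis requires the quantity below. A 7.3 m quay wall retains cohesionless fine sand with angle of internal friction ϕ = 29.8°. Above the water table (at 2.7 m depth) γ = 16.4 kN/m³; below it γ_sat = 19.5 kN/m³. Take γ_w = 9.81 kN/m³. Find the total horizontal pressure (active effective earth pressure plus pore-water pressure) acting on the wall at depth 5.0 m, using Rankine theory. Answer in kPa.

K_a = (1 − sin φ)/(1 + sin φ) = 0.3360.
γ' = 19.5 − 9.81 = 9.690 kN/m³.
Effective vertical stress at 5.0 m: σ'_v = 16.4×2.7 + 9.690×2.30 = 66.57 kPa.
σ'_h = K_a σ'_v = 0.3360 × 66.57 = 22.37 kPa; u = γ_w × 2.30 = 22.56 kPa.
Total σ_h = 22.37 + 22.56 = 44.93 kPa.

44.9 kPa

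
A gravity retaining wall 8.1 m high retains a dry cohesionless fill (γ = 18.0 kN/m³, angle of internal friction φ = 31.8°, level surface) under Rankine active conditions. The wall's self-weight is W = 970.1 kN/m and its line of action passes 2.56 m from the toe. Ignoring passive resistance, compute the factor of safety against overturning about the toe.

K_a = tan²(45° − 31.8°/2) = 0.3098.
P_a = ½K_aγH² = 0.5×0.3098×18.0×8.1² = 182.9 kN/m, acting at H/3 = 2.700 m above the base.
Overturning moment M_o = P_a × H/3 = 182.9 × 2.700 = 493.9.
Resisting moment M_r = W × 2.56 = 970.1 × 2.56 = 2483.
FS_overturning = M_r/M_o = 2483/493.9 = 5.028.

5.03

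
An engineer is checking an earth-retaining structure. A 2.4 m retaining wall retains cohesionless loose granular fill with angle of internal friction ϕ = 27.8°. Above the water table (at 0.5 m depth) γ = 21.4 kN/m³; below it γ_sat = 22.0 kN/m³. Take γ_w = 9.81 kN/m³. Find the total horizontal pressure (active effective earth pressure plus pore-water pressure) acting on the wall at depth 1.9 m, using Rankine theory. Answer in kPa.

K_a = (1 − sin φ)/(1 + sin φ) = 0.3639.
γ' = 22.0 − 9.81 = 12.19 kN/m³.
Effective vertical stress at 1.9 m: σ'_v = 21.4×0.5 + 12.19×1.40 = 27.77 kPa.
σ'_h = K_a σ'_v = 0.3639 × 27.77 = 10.10 kPa; u = γ_w × 1.40 = 13.73 kPa.
Total σ_h = 10.10 + 13.73 = 23.84 kPa.

23.8 kPa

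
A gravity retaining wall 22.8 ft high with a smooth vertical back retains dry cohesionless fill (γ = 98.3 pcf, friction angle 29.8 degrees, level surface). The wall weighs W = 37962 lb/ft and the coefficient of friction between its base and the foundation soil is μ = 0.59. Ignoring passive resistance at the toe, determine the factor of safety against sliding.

K_a = tan²(45° − 29.8°/2) = 0.3360.
P_a = ½K_aγH² = 0.5×0.3360×98.3×22.8² = 8586 lb/ft, acting at H/3 = 7.600 ft above the base.
FS_sliding = μW / P_a = 0.59×37962 / 8586 = 2.609.

2.61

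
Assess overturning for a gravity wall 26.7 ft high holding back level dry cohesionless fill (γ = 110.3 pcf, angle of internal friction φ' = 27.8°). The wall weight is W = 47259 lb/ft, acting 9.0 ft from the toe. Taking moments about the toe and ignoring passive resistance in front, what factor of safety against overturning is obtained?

K_a = tan²(45° − 27.8°/2) = 0.3639.
P_a = ½K_aγH² = 0.5×0.3639×110.3×26.7² = 14310 lb/ft, acting at H/3 = 8.900 ft above the base.
Overturning moment M_o = P_a × H/3 = 14310 × 8.900 = 127300.
Resisting moment M_r = W × 9.0 = 47259 × 9.0 = 425300.
FS_overturning = M_r/M_o = 425300/127300 = 3.340.

3.34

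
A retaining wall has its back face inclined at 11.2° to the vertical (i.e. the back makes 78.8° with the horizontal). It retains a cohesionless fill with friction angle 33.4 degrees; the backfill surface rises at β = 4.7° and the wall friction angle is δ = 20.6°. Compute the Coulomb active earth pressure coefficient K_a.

0.372

K_a = sin²(α+φ) / [sin²α · sin(α−δ) · (1 + √{sin(φ+δ)sin(φ−β) / (sin(α−δ)sin(α+β))})²].
With α = 78.8°, φ = 33.4°, δ = 20.6°, β = 4.7°: K_a = 0.3721.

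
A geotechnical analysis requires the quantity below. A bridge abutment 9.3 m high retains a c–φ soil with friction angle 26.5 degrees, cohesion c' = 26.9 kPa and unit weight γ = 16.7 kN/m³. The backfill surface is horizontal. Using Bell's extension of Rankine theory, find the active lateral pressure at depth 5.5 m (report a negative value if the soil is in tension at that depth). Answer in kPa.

K_a = (1 − sin φ)/(1 + sin φ) = 0.3829.
σ_a = K_a γ z − 2c√K_a = 0.3829×16.7×5.5 − 2×26.9×0.6188 = 1.880 kPa.

1.88 kPa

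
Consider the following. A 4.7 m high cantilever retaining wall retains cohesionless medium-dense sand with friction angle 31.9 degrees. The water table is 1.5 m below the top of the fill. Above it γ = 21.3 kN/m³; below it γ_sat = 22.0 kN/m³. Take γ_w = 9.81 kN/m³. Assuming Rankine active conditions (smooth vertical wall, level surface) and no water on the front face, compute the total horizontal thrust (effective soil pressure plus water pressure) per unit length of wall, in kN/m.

K_a = tan²(45° − φ/2) = 0.3085.
γ' = 22.0 − 9.81 = 12.19 kN/m³. Depth below WT = 3.2 m.
σ'_h at WT = K_a γ d_w = 9.857 kPa; at base = 9.857 + K_a γ' × 3.2 = 21.89 kPa.
P₁ (0–1.5 m) = ½×9.857×1.5 = 7.393. P₂ (1.5–4.7 m) = ½(9.857+21.89)×3.2 = 50.80.
P_w = ½ γ_w h₂² = 0.5×9.81×3.2² = 50.23. Total = 7.393+50.80+50.23 = 108.4 kN/m.

108 kN/m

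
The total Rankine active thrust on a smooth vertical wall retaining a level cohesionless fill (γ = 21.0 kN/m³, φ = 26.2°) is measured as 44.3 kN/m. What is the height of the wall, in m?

3.30 m

K_a = 0.3874. P_a = ½ K_a γ H² ⇒ H = √(2P_a/(K_a γ)).
H = √(2×44.3/(0.3874×21.0)) = 3.300 m.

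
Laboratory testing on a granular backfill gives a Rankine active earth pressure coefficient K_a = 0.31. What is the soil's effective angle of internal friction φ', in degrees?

K_a = tan²(45° − φ/2) ⇒ 45° − φ/2 = arctan(√0.31) = 29.11°.
φ = 2(45° − 29.11°) = 31.78°.

31.8°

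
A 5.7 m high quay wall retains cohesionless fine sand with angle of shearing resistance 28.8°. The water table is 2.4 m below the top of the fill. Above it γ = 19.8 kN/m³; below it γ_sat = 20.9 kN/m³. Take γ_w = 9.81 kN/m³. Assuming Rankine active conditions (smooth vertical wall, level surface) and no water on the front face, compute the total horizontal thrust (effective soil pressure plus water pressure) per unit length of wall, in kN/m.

149 kN/m

K_a = tan²(45° − φ/2) = 0.3498.
γ' = 20.9 − 9.81 = 11.09 kN/m³. Depth below WT = 3.3 m.
σ'_h at WT = K_a γ d_w = 16.62 kPa; at base = 16.62 + K_a γ' × 3.3 = 29.42 kPa.
P₁ (0–2.4 m) = ½×16.62×2.4 = 19.94. P₂ (2.4–5.7 m) = ½(16.62+29.42)×3.3 = 75.97.
P_w = ½ γ_w h₂² = 0.5×9.81×3.3² = 53.42. Total = 19.94+75.97+53.42 = 149.3 kN/m.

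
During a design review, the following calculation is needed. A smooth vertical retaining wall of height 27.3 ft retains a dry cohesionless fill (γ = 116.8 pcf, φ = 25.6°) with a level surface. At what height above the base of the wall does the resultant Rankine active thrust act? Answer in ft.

9.10 ft

K_a = 0.3966.
The pressure distribution is triangular, so the resultant acts at H/3 above the base = 27.3/3 = 9.100 ft.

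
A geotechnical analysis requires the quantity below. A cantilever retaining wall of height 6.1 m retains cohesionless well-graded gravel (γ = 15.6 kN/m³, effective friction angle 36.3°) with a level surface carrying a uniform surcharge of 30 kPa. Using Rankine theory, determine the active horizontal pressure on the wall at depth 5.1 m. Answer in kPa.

28.1 kPa

K_a = (1 − sin φ)/(1 + sin φ) = 0.2563.
σ_v = γz + q = 15.6 × 5.1 + 30 = 109.6 kPa.
σ_h = K_a σ_v = 0.2563 × 109.6 = 28.08 kPa.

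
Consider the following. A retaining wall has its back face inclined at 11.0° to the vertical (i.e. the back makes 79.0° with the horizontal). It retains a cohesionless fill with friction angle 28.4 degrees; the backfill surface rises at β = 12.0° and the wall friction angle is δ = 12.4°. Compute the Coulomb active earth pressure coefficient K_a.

K_a = sin²(α+φ) / [sin²α · sin(α−δ) · (1 + √{sin(φ+δ)sin(φ−β) / (sin(α−δ)sin(α+β))})²].
With α = 79.0°, φ = 28.4°, δ = 12.4°, β = 12.0°: K_a = 0.4908.

0.491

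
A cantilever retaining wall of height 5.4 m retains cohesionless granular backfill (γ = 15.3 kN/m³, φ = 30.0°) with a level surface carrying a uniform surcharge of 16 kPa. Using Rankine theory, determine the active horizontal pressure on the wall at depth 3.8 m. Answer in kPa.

K_a = (1 − sin φ)/(1 + sin φ) = 0.3333.
σ_v = γz + q = 15.3 × 3.8 + 16 = 74.14 kPa.
σ_h = K_a σ_v = 0.3333 × 74.14 = 24.71 kPa.

24.7 kPa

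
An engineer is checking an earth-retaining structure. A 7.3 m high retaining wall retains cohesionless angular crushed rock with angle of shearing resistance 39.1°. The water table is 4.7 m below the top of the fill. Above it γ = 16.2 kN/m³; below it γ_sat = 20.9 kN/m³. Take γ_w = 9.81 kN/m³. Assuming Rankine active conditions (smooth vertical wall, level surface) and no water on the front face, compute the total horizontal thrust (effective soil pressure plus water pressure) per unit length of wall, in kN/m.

127 kN/m

K_a = tan²(45° − φ/2) = 0.2265.
γ' = 20.9 − 9.81 = 11.09 kN/m³. Depth below WT = 2.6 m.
σ'_h at WT = K_a γ d_w = 17.24 kPa; at base = 17.24 + K_a γ' × 2.6 = 23.78 kPa.
P₁ (0–4.7 m) = ½×17.24×4.7 = 40.52. P₂ (4.7–7.3 m) = ½(17.24+23.78)×2.6 = 53.33.
P_w = ½ γ_w h₂² = 0.5×9.81×2.6² = 33.16. Total = 40.52+53.33+33.16 = 127.0 kN/m.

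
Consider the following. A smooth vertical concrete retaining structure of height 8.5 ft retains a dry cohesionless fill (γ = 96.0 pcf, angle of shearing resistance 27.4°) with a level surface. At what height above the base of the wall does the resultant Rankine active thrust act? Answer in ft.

K_a = 0.3697.
The pressure distribution is triangular, so the resultant acts at H/3 above the base = 8.5/3 = 2.833 ft.

2.83 ft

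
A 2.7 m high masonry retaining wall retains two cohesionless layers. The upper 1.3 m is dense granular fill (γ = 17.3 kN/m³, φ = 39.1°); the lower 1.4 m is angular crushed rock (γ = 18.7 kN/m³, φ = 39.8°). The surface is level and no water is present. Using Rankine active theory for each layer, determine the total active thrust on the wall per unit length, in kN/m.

K_a1 = tan²(45°−39.1°/2) = 0.2265; K_a2 = tan²(45°−39.8°/2) = 0.2194.
Layer 1: σ at base = K_a1 γ₁ h₁ = 5.094 kPa; P₁ = ½×5.094×1.3 = 3.311.
Layer 2: σ_v at top = γ₁h₁ = 22.49; σ_h top = K_a2×22.49 = 4.935; σ_h base = K_a2×(22.49+18.7×1.4) = 10.68.
P₂ = ½(4.935+10.68)×1.4 = 10.93. Total P_a = 3.311+10.93 = 14.24 kN/m.

14.2 kN/m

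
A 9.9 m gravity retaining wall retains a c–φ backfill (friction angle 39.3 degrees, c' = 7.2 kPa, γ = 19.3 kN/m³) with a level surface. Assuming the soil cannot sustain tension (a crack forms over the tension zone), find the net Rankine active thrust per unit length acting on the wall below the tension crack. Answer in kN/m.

K_a = 0.2245; √K_a = 0.4738.
Tension-crack depth z_c = 2c/(γ√K_a) = 2×7.2/(19.3×0.4738) = 1.575 m.
σ_a at base = K_a γ H − 2c√K_a = 0.2245×19.3×9.9 − 2×7.2×0.4738 = 36.06 kPa.
P_a = ½ × 36.06 × (H − z_c) = 0.5×36.06×8.325 = 150.1 kN/m.

150 kN/m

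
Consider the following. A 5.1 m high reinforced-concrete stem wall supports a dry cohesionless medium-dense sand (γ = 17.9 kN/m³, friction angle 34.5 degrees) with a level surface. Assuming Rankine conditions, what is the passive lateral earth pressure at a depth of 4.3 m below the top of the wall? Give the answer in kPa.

278 kPa

K_p = (1 + sin φ)/(1 − sin φ) = 3.613.
σ_h = K_p γ z = 3.613 × 17.9 × 4.3 = 278.1 kPa.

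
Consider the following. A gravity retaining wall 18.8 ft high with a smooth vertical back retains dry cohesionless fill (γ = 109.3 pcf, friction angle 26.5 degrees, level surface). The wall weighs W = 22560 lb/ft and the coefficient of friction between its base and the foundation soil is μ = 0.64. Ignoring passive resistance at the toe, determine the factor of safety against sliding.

1.95

K_a = tan²(45° − 26.5°/2) = 0.3829.
P_a = ½K_aγH² = 0.5×0.3829×109.3×18.8² = 7397 lb/ft, acting at H/3 = 6.267 ft above the base.
FS_sliding = μW / P_a = 0.64×22560 / 7397 = 1.952.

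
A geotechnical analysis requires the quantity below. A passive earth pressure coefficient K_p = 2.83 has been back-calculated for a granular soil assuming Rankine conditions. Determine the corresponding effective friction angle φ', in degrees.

28.5°

K_p = (1+sin φ)/(1−sin φ) ⇒ sin φ = (K_p − 1)/(K_p + 1) = 0.4778.
φ = arcsin(0.4778) = 28.54°.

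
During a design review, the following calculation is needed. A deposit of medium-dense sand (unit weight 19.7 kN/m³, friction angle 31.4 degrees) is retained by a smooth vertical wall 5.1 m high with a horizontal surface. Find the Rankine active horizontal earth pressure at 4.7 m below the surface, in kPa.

29.2 kPa

K_a = (1 − sin φ)/(1 + sin φ) = 0.3149.
σ_h = K_a γ z = 0.3149 × 19.7 × 4.7 = 29.16 kPa.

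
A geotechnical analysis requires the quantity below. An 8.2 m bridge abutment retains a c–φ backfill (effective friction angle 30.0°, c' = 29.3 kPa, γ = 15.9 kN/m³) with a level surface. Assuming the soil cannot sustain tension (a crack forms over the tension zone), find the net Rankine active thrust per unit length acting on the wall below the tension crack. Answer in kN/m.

8.74 kN/m

K_a = 0.3333; √K_a = 0.5774.
Tension-crack depth z_c = 2c/(γ√K_a) = 2×29.3/(15.9×0.5774) = 6.384 m.
σ_a at base = K_a γ H − 2c√K_a = 0.3333×15.9×8.2 − 2×29.3×0.5774 = 9.627 kPa.
P_a = ½ × 9.627 × (H − z_c) = 0.5×9.627×1.816 = 8.744 kN/m.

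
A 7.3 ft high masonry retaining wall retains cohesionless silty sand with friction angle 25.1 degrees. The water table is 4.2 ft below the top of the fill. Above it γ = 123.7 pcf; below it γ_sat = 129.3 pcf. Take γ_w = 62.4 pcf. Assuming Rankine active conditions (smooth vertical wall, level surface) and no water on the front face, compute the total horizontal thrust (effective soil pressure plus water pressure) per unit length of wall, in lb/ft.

1520 lb/ft

K_a = tan²(45° − φ/2) = 0.4043.
γ' = 129.3 − 62.4 = 66.90 pcf. Depth below WT = 3.1 ft.
σ'_h at WT = K_a γ d_w = 210.0 psf; at base = 210.0 + K_a γ' × 3.1 = 293.9 psf.
P₁ (0–4.2 ft) = ½×210.0×4.2 = 441.1. P₂ (4.2–7.3 ft) = ½(210.0+293.9)×3.1 = 781.1.
P_w = ½ γ_w h₂² = 0.5×62.4×3.1² = 299.8. Total = 441.1+781.1+299.8 = 1522 lb/ft.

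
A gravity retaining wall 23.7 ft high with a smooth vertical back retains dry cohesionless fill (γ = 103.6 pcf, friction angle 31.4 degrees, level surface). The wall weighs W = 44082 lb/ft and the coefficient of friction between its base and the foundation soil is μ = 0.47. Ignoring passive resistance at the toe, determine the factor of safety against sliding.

2.26

K_a = tan²(45° − 31.4°/2) = 0.3149.
P_a = ½K_aγH² = 0.5×0.3149×103.6×23.7² = 9163 lb/ft, acting at H/3 = 7.900 ft above the base.
FS_sliding = μW / P_a = 0.47×44082 / 9163 = 2.261.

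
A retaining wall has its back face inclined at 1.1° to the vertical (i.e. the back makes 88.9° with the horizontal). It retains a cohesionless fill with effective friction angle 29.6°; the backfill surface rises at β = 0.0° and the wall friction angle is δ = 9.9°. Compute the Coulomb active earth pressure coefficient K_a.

K_a = sin²(α+φ) / [sin²α · sin(α−δ) · (1 + √{sin(φ+δ)sin(φ−β) / (sin(α−δ)sin(α+β))})²].
With α = 88.9°, φ = 29.6°, δ = 9.9°, β = 0.0°: K_a = 0.3210.

0.321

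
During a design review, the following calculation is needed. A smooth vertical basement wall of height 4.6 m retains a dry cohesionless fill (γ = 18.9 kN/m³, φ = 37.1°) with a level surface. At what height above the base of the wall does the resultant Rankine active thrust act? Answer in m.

1.53 m

K_a = 0.2475.
The pressure distribution is triangular, so the resultant acts at H/3 above the base = 4.6/3 = 1.533 m.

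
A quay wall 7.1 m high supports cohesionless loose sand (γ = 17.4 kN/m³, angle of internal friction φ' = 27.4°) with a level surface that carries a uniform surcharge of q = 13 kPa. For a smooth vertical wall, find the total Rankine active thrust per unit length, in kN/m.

196 kN/m

K_a = tan²(45° − φ/2) = 0.3697.
Soil triangle: ½ K_a γ H² = 0.5×0.3697×17.4×7.1² = 162.1 kN/m.
Surcharge rectangle: K_a q H = 0.3697×13×7.1 = 34.12 kN/m.
Total = 162.1 + 34.12 = 196.2 kN/m.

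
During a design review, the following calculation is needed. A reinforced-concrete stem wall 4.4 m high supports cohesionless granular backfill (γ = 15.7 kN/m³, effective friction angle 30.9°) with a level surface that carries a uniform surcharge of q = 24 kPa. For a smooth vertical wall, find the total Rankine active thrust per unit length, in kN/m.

82.8 kN/m

K_a = tan²(45° − φ/2) = 0.3214.
Soil triangle: ½ K_a γ H² = 0.5×0.3214×15.7×4.4² = 48.85 kN/m.
Surcharge rectangle: K_a q H = 0.3214×24×4.4 = 33.94 kN/m.
Total = 48.85 + 33.94 = 82.79 kN/m.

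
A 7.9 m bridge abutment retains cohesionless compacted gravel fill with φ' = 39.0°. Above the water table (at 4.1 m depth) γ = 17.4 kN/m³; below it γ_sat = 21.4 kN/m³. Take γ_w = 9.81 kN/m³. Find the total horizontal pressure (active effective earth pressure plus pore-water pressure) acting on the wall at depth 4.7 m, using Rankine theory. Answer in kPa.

23.7 kPa

K_a = (1 − sin φ)/(1 + sin φ) = 0.2275.
γ' = 21.4 − 9.81 = 11.59 kN/m³.
Effective vertical stress at 4.7 m: σ'_v = 17.4×4.1 + 11.59×0.600 = 78.29 kPa.
σ'_h = K_a σ'_v = 0.2275 × 78.29 = 17.81 kPa; u = γ_w × 0.600 = 5.886 kPa.
Total σ_h = 17.81 + 5.886 = 23.70 kPa.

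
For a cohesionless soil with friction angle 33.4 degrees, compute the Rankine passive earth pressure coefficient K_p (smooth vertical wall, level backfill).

K_p = (1 + sin φ)/(1 − sin φ) = tan²(45° + 33.4°/2) = 3.449.

3.45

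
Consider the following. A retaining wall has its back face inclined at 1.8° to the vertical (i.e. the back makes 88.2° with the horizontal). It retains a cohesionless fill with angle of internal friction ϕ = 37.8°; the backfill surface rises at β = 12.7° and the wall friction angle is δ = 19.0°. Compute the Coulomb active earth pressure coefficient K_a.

K_a = sin²(α+φ) / [sin²α · sin(α−δ) · (1 + √{sin(φ+δ)sin(φ−β) / (sin(α−δ)sin(α+β))})²].
With α = 88.2°, φ = 37.8°, δ = 19.0°, β = 12.7°: K_a = 0.2664.

0.266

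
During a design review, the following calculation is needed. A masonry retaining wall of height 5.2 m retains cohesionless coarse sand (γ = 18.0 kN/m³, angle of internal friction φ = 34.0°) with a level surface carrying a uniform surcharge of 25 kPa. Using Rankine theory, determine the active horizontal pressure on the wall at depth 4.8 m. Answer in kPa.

31.5 kPa

K_a = (1 − sin φ)/(1 + sin φ) = 0.2827.
σ_v = γz + q = 18.0 × 4.8 + 25 = 111.4 kPa.
σ_h = K_a σ_v = 0.2827 × 111.4 = 31.49 kPa.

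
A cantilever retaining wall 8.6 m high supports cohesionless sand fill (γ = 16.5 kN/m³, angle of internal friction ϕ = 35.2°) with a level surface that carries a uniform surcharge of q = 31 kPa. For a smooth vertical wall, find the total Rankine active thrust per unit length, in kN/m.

K_a = tan²(45° − φ/2) = 0.2687.
Soil triangle: ½ K_a γ H² = 0.5×0.2687×16.5×8.6² = 163.9 kN/m.
Surcharge rectangle: K_a q H = 0.2687×31×8.6 = 71.63 kN/m.
Total = 163.9 + 71.63 = 235.6 kN/m.

236 kN/m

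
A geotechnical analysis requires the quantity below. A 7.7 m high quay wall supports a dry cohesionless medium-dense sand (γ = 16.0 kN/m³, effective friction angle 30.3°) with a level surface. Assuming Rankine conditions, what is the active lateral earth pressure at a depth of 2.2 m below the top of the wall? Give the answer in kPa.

11.6 kPa

K_a = (1 − sin φ)/(1 + sin φ) = 0.3293.
σ_h = K_a γ z = 0.3293 × 16.0 × 2.2 = 11.59 kPa.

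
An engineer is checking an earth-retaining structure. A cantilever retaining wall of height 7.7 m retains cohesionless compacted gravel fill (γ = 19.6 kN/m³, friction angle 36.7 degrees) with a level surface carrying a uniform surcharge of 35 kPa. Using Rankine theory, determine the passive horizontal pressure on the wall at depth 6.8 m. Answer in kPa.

K_p = (1 + sin φ)/(1 − sin φ) = 3.970.
σ_v = γz + q = 19.6 × 6.8 + 35 = 168.3 kPa.
σ_h = K_p σ_v = 3.970 × 168.3 = 668.2 kPa.

668 kPa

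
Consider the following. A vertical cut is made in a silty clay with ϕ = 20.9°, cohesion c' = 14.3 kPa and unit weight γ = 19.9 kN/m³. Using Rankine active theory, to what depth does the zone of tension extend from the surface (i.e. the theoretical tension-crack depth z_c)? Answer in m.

2.09 m

K_a = tan²(45° − 20.9°/2) = 0.4741; √K_a = 0.6886.
The active pressure is zero where K_a γ z = 2c√K_a, so z_c = 2c/(γ√K_a) = 2×14.3/(19.9×0.6886) = 2.087 m.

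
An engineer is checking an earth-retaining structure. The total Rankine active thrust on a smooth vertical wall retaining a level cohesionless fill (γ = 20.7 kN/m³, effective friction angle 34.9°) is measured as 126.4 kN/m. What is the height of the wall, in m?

K_a = 0.2721. P_a = ½ K_a γ H² ⇒ H = √(2P_a/(K_a γ)).
H = √(2×126.4/(0.2721×20.7)) = 6.699 m.

6.70 m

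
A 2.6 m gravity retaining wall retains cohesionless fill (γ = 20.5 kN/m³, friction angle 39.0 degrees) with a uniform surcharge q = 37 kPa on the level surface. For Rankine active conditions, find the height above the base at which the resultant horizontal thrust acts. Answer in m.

K_a = 0.2275.
Triangular part P₁ = ½K_aγH² = 15.76 at H/3 = 0.8667 m; rectangular part P₂ = K_a q H = 21.89 at H/2 = 1.300 m.
ȳ = (P₁·0.8667 + P₂·1.300)/(P₁+P₂) = 1.119 m.

1.12 m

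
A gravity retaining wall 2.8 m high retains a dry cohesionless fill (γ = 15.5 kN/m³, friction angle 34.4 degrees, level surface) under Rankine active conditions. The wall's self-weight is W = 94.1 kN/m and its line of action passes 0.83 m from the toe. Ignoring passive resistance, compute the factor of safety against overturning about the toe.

4.95

K_a = tan²(45° − 34.4°/2) = 0.2780.
P_a = ½K_aγH² = 0.5×0.2780×15.5×2.8² = 16.89 kN/m, acting at H/3 = 0.9333 m above the base.
Overturning moment M_o = P_a × H/3 = 16.89 × 0.9333 = 15.76.
Resisting moment M_r = W × 0.83 = 94.1 × 0.83 = 78.10.
FS_overturning = M_r/M_o = 78.10/15.76 = 4.954.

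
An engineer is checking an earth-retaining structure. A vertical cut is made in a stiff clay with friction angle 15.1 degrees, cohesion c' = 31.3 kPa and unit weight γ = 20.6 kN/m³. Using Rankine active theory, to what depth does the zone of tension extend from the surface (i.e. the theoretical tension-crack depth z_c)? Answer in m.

3.97 m

K_a = tan²(45° − 15.1°/2) = 0.5867; √K_a = 0.7659.
The active pressure is zero where K_a γ z = 2c√K_a, so z_c = 2c/(γ√K_a) = 2×31.3/(20.6×0.7659) = 3.967 m.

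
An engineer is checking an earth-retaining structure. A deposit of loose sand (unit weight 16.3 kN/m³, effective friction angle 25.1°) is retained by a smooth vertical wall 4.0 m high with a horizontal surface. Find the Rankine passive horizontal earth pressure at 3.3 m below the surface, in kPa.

133 kPa

K_p = (1 + sin φ)/(1 − sin φ) = 2.473.
σ_h = K_p γ z = 2.473 × 16.3 × 3.3 = 133.0 kPa.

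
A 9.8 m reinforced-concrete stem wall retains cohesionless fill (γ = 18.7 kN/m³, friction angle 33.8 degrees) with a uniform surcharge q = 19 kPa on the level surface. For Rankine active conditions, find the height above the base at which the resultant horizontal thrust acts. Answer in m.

K_a = 0.2851.
Triangular part P₁ = ½K_aγH² = 256.0 at H/3 = 3.267 m; rectangular part P₂ = K_a q H = 53.09 at H/2 = 4.900 m.
ȳ = (P₁·3.267 + P₂·4.900)/(P₁+P₂) = 3.547 m.

3.55 m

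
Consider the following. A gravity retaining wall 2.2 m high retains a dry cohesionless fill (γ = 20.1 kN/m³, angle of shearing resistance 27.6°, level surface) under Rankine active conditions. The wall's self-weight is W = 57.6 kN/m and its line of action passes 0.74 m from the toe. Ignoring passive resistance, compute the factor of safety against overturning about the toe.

K_a = tan²(45° − 27.6°/2) = 0.3668.
P_a = ½K_aγH² = 0.5×0.3668×20.1×2.2² = 17.84 kN/m, acting at H/3 = 0.7333 m above the base.
Overturning moment M_o = P_a × H/3 = 17.84 × 0.7333 = 13.08.
Resisting moment M_r = W × 0.74 = 57.6 × 0.74 = 42.62.
FS_overturning = M_r/M_o = 42.62/13.08 = 3.258.

3.26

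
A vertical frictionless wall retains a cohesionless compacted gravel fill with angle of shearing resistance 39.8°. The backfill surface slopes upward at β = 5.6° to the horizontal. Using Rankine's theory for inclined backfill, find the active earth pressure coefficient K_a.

K_a = cos β · (cos β − √(cos²β − cos²φ)) / (cos β + √(cos²β − cos²φ)).
cos β = 0.9952, cos φ = 0.7683, √(cos²β − cos²φ) = 0.6326.
K_a = 0.9952 × (0.9952 − 0.6326)/(0.9952 + 0.6326) = 0.2217.

0.222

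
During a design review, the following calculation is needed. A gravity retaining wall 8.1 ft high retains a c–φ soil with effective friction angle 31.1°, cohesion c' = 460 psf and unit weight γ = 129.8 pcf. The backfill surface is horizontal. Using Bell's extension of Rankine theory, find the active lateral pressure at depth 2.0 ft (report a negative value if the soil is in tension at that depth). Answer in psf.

K_a = (1 − sin φ)/(1 + sin φ) = 0.3188.
σ_a = K_a γ z − 2c√K_a = 0.3188×129.8×2.0 − 2×460×0.5646 = -436.7 psf.

-437 psf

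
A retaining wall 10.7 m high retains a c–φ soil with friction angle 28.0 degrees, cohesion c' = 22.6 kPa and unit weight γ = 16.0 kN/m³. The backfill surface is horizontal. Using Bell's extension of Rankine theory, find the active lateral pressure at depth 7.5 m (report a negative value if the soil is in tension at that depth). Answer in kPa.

16.2 kPa

K_a = (1 − sin φ)/(1 + sin φ) = 0.3610.
σ_a = K_a γ z − 2c√K_a = 0.3610×16.0×7.5 − 2×22.6×0.6009 = 16.17 kPa.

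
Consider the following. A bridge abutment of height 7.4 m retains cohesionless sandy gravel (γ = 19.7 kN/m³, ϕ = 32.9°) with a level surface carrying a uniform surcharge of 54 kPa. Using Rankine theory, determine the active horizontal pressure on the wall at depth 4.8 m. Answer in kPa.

K_a = (1 − sin φ)/(1 + sin φ) = 0.2960.
σ_v = γz + q = 19.7 × 4.8 + 54 = 148.6 kPa.
σ_h = K_a σ_v = 0.2960 × 148.6 = 43.98 kPa.

44.0 kPa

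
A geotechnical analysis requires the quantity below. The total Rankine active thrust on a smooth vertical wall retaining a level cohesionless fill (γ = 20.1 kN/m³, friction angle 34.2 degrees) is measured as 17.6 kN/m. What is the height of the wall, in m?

K_a = 0.2803. P_a = ½ K_a γ H² ⇒ H = √(2P_a/(K_a γ)).
H = √(2×17.6/(0.2803×20.1)) = 2.499 m.

2.50 m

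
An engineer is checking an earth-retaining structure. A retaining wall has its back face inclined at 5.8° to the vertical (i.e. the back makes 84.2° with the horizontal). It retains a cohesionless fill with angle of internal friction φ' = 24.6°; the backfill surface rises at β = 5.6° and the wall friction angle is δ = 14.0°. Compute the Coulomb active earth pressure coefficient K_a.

K_a = sin²(α+φ) / [sin²α · sin(α−δ) · (1 + √{sin(φ+δ)sin(φ−β) / (sin(α−δ)sin(α+β))})²].
With α = 84.2°, φ = 24.6°, δ = 14.0°, β = 5.6°: K_a = 0.4486.

0.449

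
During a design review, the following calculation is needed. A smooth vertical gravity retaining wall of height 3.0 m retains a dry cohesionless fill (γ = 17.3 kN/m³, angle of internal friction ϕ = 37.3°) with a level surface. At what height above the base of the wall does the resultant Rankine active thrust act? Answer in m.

K_a = 0.2453.
The pressure distribution is triangular, so the resultant acts at H/3 above the base = 3.0/3 = 1.000 m.

1.00 m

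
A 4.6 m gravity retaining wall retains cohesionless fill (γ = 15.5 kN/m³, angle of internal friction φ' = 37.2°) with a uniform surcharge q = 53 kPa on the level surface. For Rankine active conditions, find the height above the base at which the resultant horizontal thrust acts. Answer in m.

K_a = 0.2464.
Triangular part P₁ = ½K_aγH² = 40.41 at H/3 = 1.533 m; rectangular part P₂ = K_a q H = 60.08 at H/2 = 2.300 m.
ȳ = (P₁·1.533 + P₂·2.300)/(P₁+P₂) = 1.992 m.

1.99 m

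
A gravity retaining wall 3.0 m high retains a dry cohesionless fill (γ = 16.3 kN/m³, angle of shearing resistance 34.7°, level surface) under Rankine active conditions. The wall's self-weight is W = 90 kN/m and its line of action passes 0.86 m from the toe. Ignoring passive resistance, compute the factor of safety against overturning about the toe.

K_a = tan²(45° − 34.7°/2) = 0.2745.
P_a = ½K_aγH² = 0.5×0.2745×16.3×3.0² = 20.13 kN/m, acting at H/3 = 1.000 m above the base.
Overturning moment M_o = P_a × H/3 = 20.13 × 1.000 = 20.13.
Resisting moment M_r = W × 0.86 = 90 × 0.86 = 77.40.
FS_overturning = M_r/M_o = 77.40/20.13 = 3.845.

3.84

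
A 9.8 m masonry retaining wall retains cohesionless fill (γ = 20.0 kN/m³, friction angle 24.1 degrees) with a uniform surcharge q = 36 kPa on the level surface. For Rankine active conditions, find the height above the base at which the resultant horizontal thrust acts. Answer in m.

3.71 m

K_a = 0.4201.
Triangular part P₁ = ½K_aγH² = 403.5 at H/3 = 3.267 m; rectangular part P₂ = K_a q H = 148.2 at H/2 = 4.900 m.
ȳ = (P₁·3.267 + P₂·4.900)/(P₁+P₂) = 3.705 m.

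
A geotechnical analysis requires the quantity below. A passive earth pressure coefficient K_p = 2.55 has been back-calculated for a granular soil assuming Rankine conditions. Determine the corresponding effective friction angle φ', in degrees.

25.9°

K_p = (1+sin φ)/(1−sin φ) ⇒ sin φ = (K_p − 1)/(K_p + 1) = 0.4366.
φ = arcsin(0.4366) = 25.89°.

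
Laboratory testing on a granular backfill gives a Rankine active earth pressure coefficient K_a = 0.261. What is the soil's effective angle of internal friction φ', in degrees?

K_a = tan²(45° − φ/2) ⇒ 45° − φ/2 = arctan(√0.261) = 27.06°.
φ = 2(45° − 27.06°) = 35.88°.

35.9°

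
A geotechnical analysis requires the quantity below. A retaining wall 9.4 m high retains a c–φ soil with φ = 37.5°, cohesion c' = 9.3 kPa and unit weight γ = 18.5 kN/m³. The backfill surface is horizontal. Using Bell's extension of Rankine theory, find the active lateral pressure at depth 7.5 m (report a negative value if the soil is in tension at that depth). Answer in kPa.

K_a = (1 − sin φ)/(1 + sin φ) = 0.2432.
σ_a = K_a γ z − 2c√K_a = 0.2432×18.5×7.5 − 2×9.3×0.4931 = 24.57 kPa.

24.6 kPa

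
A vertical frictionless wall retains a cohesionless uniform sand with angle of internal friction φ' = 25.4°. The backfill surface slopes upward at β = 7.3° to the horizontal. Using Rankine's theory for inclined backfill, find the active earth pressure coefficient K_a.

K_a = cos β · (cos β − √(cos²β − cos²φ)) / (cos β + √(cos²β − cos²φ)).
cos β = 0.9919, cos φ = 0.9033, √(cos²β − cos²φ) = 0.4097.
K_a = 0.9919 × (0.9919 − 0.4097)/(0.9919 + 0.4097) = 0.4120.

0.412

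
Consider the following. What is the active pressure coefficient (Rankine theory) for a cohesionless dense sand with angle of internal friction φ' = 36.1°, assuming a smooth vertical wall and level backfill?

0.258

K_a = tan²(45° − φ/2) = tan²(26.95°) = 0.2585.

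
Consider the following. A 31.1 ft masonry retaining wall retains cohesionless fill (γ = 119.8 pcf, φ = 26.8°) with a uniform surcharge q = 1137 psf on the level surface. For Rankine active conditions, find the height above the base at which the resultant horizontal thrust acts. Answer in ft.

12.3 ft

K_a = 0.3785.
Triangular part P₁ = ½K_aγH² = 21930 at H/3 = 10.37 ft; rectangular part P₂ = K_a q H = 13380 at H/2 = 15.55 ft.
ȳ = (P₁·10.37 + P₂·15.55)/(P₁+P₂) = 12.33 ft.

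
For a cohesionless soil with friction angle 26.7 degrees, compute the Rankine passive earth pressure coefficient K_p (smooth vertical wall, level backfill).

K_p = (1 + sin φ)/(1 − sin φ) = tan²(45° + 26.7°/2) = 2.632.

2.63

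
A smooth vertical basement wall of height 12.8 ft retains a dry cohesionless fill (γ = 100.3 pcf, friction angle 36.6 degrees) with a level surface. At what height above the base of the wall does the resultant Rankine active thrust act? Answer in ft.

K_a = 0.2530.
The pressure distribution is triangular, so the resultant acts at H/3 above the base = 12.8/3 = 4.267 ft.

4.27 ft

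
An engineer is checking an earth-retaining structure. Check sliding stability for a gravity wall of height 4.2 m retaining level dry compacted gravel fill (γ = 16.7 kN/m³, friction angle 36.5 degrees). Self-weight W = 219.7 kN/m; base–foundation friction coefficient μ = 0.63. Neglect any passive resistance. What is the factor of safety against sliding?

3.70

K_a = tan²(45° − 36.5°/2) = 0.2541.
P_a = ½K_aγH² = 0.5×0.2541×16.7×4.2² = 37.42 kN/m, acting at H/3 = 1.400 m above the base.
FS_sliding = μW / P_a = 0.63×219.7 / 37.42 = 3.699.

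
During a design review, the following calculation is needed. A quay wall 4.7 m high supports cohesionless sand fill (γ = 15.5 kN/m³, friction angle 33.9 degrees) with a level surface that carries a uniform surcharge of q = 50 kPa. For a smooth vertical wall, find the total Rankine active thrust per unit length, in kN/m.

115 kN/m

K_a = tan²(45° − φ/2) = 0.2839.
Soil triangle: ½ K_a γ H² = 0.5×0.2839×15.5×4.7² = 48.60 kN/m.
Surcharge rectangle: K_a q H = 0.2839×50×4.7 = 66.72 kN/m.
Total = 48.60 + 66.72 = 115.3 kN/m.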